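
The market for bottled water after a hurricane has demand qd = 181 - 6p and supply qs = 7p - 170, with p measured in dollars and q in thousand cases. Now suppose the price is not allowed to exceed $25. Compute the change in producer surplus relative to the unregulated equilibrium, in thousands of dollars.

Setting quantity demanded equal to quantity supplied, 181 - 6p = 7p - 170, gives p* = 27 and q* = 19.
The ceiling of 25 is below the equilibrium price 27, so it binds.
At p = 25: qd = 181 - 6·25 = 31 and qs = 7·25 - 170 = 5.
Producer surplus without the control is ½ · (27 - 170/7) · 19 = 361/14.
With the ceiling, producers sell 5 units at 25, so PS = ½ · (25 - 170/7) · 5 = 25/14.
Change in producer surplus = 25/14 - 361/14 = -24.

-24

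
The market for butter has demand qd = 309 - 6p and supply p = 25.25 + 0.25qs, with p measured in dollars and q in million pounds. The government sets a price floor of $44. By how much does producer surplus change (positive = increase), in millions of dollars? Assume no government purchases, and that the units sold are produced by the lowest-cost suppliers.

Rearranging supply gives qs = 4p - 101. In a free market, 309 - 6p = 4p - 101 gives the equilibrium p* = 41, q* = 63.
The floor of 44 is above the equilibrium price 41, so it binds.
At p = 44: qd = 309 - 6·44 = 45 and qs = 4·44 - 101 = 75.
Producer surplus without the control is ½ · (41 - 25.25) · 63 = 496.125.
With the floor, 45 units are sold at 44. The supply price at q = 45 is 36.5, so PS = ½ · [(44 - 25.25) + (44 - 36.5)] · 45 = 590.625.
Change in producer surplus = 590.625 - 496.125 = 94.5.

94.5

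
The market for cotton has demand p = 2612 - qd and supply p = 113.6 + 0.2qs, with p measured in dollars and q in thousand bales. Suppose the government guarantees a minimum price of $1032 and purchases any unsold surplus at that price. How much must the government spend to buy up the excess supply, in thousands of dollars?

Rearranging demand gives qd = 2612 - p; rearranging supply gives qs = 5p - 568. Equilibrium: 2612 - p = 5p - 568, so 3180 = 6p and p* = 530, q* = 2082.
The floor of 1032 is above the equilibrium price 530, so it binds.
At p = 1032: qd = 2612 - 1032 = 1580 and qs = 5·1032 - 568 = 4592.
Surplus = qs - qd = 3012.
Government expenditure = surplus × support price = 3012 × 1032 = 3108384.

3108384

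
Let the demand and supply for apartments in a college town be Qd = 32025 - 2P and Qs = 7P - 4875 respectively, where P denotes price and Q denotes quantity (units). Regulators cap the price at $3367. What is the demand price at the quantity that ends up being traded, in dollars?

6665.5

Setting quantity demanded equal to quantity supplied, 32025 - 2P = 7P - 4875, gives P* = 4100 and Q* = 23825.
Because the ceiling (3367) lies below the market-clearing price, it is binding.
At P = 3367: Qd = 32025 - 2·3367 = 25291 and Qs = 7·3367 - 4875 = 18694.
Only 18694 units reach the market. On the demand curve, the marginal buyer's willingness to pay at Q = 18694 is (32025 - 18694)/2 = 6665.5.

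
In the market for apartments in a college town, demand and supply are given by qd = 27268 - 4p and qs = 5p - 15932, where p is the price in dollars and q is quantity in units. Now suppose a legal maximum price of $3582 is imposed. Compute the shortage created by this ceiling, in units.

10962

Without the control the market clears where 27268 - 4p = 5p - 15932, i.e. p* = 4800 and q* = 8068.
Because the ceiling (3582) lies below the market-clearing price, it is binding.
At p = 3582: qd = 27268 - 4·3582 = 12940 and qs = 5·3582 - 15932 = 1978.
Shortage = qd - qs = 12940 - 1978 = 10962.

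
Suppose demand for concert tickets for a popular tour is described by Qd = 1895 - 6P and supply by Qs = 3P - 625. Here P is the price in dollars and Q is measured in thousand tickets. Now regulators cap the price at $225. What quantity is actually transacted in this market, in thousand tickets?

50

Without the control the market clears where 1895 - 6P = 3P - 625, i.e. P* = 280 and Q* = 215.
Because the ceiling (225) lies below the market-clearing price, it is binding.
At P = 225: Qd = 1895 - 6·225 = 545 and Qs = 3·225 - 625 = 50.
The quantity actually transacted is the short side, supply: 50.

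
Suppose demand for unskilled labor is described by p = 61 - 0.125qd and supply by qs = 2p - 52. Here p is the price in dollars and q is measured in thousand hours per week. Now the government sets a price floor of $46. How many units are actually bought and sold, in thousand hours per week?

56

Rearranging demand gives qd = 488 - 8p. Equilibrium: 488 - 8p = 2p - 52, so 540 = 10p and p* = 54, q* = 56.
The floor of 46 is below the equilibrium price 54, so it is not binding; the market clears at p* = 54, q* = 56.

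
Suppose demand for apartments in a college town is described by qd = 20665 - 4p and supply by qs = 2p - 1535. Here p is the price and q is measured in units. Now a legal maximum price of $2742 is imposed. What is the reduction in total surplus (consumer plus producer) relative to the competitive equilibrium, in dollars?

Without the control the market clears where 20665 - 4p = 2p - 1535, i.e. p* = 3700 and q* = 5865.
Because the ceiling (2742) lies below the market-clearing price, it is binding.
At p = 2742: qd = 20665 - 4·2742 = 9697 and qs = 2·2742 - 1535 = 3949.
Quantity traded falls to 3949. At q = 3949 the demand price is (20665 - 3949)/4 = 4179 and the supply price is (1535 + 3949)/2 = 2742.
Deadweight loss = ½ · (4179 - 2742) · (5865 - 3949) = ½ · 1437 · 1916 = 1376646.

1376646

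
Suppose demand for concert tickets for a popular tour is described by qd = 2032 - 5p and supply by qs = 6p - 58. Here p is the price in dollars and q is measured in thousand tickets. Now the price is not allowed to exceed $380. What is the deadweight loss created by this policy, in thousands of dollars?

In a free market, 2032 - 5p = 6p - 58 gives the equilibrium p* = 190, q* = 1082.
The ceiling of 380 is above the equilibrium price 190, so it is not binding; the market clears at p* = 190, q* = 1082.
Since the control does not bind, no trades are prevented and deadweight loss is zero.

0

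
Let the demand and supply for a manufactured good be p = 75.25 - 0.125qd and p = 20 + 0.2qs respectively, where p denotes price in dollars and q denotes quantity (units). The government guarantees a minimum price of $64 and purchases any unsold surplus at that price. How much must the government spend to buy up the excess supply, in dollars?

Rearranging demand gives qd = 602 - 8p; rearranging supply gives qs = 5p - 100. In a free market, 602 - 8p = 5p - 100 gives the equilibrium p* = 54, q* = 170.
Because the floor (64) lies above the market-clearing price, it is binding.
At p = 64: qd = 602 - 8·64 = 90 and qs = 5·64 - 100 = 220.
Surplus = qs - qd = 130.
Government expenditure = surplus × support price = 130 × 64 = 8320.

8320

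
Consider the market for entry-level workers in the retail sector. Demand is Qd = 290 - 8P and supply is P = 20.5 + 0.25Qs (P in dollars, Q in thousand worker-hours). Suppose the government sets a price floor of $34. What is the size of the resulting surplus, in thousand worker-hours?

Rearranging supply gives Qs = 4P - 82. In a free market, 290 - 8P = 4P - 82 gives the equilibrium P* = 31, Q* = 42.
The floor of 34 is above the equilibrium price 31, so it binds.
At P = 34: Qd = 290 - 8·34 = 18 and Qs = 4·34 - 82 = 54.
Surplus = Qs - Qd = 54 - 18 = 36.

36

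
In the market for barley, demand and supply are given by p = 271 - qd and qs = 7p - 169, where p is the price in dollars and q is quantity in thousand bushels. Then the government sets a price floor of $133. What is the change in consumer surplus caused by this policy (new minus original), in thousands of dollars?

-13806

Rearranging demand gives qd = 271 - p. In a free market, 271 - p = 7p - 169 gives the equilibrium p* = 55, q* = 216.
The floor of 133 is above the equilibrium price 55, so it binds.
At p = 133: qd = 271 - 133 = 138 and qs = 7·133 - 169 = 762.
Consumer surplus without the control is ½ · (271 - 55) · 216 = 23328.
With the floor, consumers buy 138 units at 133, so CS = ½ · (271 - 133) · 138 = 9522.
Change in consumer surplus = 9522 - 23328 = -13806.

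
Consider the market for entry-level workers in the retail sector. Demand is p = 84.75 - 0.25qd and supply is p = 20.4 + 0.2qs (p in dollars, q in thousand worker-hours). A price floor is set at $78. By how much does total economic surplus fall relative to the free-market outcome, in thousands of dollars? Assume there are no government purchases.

3027.6

Rearranging demand gives qd = 339 - 4p; rearranging supply gives qs = 5p - 102. In a free market, 339 - 4p = 5p - 102 gives the equilibrium p* = 49, q* = 143.
Because the floor (78) lies above the market-clearing price, it is binding.
At p = 78: qd = 339 - 4·78 = 27 and qs = 5·78 - 102 = 288.
Quantity traded falls to 27. At q = 27 the demand price is (339 - 27)/4 = 78 and the supply price is (102 + 27)/5 = 25.8.
Deadweight loss = ½ · (78 - 25.8) · (143 - 27) = ½ · 52.2 · 116 = 3027.6.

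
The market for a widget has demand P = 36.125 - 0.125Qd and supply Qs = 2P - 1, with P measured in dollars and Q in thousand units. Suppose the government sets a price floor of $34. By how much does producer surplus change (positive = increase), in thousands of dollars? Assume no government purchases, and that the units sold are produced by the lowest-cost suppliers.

-315

Rearranging demand gives Qd = 289 - 8P. Without the control the market clears where 289 - 8P = 2P - 1, i.e. P* = 29 and Q* = 57.
Because the floor (34) lies above the market-clearing price, it is binding.
At P = 34: Qd = 289 - 8·34 = 17 and Qs = 2·34 - 1 = 67.
Producer surplus without the control is ½ · (29 - 0.5) · 57 = 812.25.
With the floor, 17 units are sold at 34. The supply price at Q = 17 is 9, so PS = ½ · [(34 - 0.5) + (34 - 9)] · 17 = 497.25.
Change in producer surplus = 497.25 - 812.25 = -315.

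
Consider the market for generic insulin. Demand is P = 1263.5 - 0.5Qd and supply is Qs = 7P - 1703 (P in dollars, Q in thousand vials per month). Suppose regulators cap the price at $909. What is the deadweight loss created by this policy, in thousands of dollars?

0

Rearranging demand gives Qd = 2527 - 2P. Without the control the market clears where 2527 - 2P = 7P - 1703, i.e. P* = 470 and Q* = 1587.
Since 909 is above P* = 470, the ceiling does not bind and the free-market outcome prevails.
Since the control does not bind, no trades are prevented and deadweight loss is zero.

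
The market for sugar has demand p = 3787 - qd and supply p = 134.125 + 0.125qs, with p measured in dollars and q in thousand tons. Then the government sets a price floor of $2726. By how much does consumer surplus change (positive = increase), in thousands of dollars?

-4708644

Rearranging demand gives qd = 3787 - p; rearranging supply gives qs = 8p - 1073. In a free market, 3787 - p = 8p - 1073 gives the equilibrium p* = 540, q* = 3247.
The floor of 2726 is above the equilibrium price 540, so it binds.
At p = 2726: qd = 3787 - 2726 = 1061 and qs = 8·2726 - 1073 = 20735.
Consumer surplus without the control is ½ · (3787 - 540) · 3247 = 5271504.5.
With the floor, consumers buy 1061 units at 2726, so CS = ½ · (3787 - 2726) · 1061 = 562860.5.
Change in consumer surplus = 562860.5 - 5271504.5 = -4708644.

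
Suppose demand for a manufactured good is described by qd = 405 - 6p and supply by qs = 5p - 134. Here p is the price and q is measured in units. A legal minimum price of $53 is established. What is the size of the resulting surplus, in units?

In a free market, 405 - 6p = 5p - 134 gives the equilibrium p* = 49, q* = 111.
Since 53 > 49, the floor is binding.
At p = 53: qd = 405 - 6·53 = 87 and qs = 5·53 - 134 = 131.
Surplus = qs - qd = 131 - 87 = 44.

44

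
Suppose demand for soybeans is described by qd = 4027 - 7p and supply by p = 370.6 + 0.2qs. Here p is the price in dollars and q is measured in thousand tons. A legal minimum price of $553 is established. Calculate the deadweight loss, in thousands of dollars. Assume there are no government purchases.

Rearranging supply gives qs = 5p - 1853. Setting quantity demanded equal to quantity supplied, 4027 - 7p = 5p - 1853, gives p* = 490 and q* = 597.
Because the floor (553) lies above the market-clearing price, it is binding.
At p = 553: qd = 4027 - 7·553 = 156 and qs = 5·553 - 1853 = 912.
Quantity traded falls to 156. At q = 156 the demand price is (4027 - 156)/7 = 553 and the supply price is (1853 + 156)/5 = 401.8.
Deadweight loss = ½ · (553 - 401.8) · (597 - 156) = ½ · 151.2 · 441 = 33339.6.

33339.6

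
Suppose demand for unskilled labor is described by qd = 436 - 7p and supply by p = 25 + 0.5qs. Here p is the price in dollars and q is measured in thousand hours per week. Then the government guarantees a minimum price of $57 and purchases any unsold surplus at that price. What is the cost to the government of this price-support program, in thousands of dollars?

1539

Rearranging supply gives qs = 2p - 50. In a free market, 436 - 7p = 2p - 50 gives the equilibrium p* = 54, q* = 58.
Because the floor (57) lies above the market-clearing price, it is binding.
At p = 57: qd = 436 - 7·57 = 37 and qs = 2·57 - 50 = 64.
Surplus = qs - qd = 27.
Government expenditure = surplus × support price = 27 × 57 = 1539.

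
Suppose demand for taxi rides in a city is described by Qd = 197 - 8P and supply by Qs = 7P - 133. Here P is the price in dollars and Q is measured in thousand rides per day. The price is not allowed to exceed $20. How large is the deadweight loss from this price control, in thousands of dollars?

26.25

Setting quantity demanded equal to quantity supplied, 197 - 8P = 7P - 133, gives P* = 22 and Q* = 21.
Since 20 < 22, the ceiling is binding.
At P = 20: Qd = 197 - 8·20 = 37 and Qs = 7·20 - 133 = 7.
Quantity traded falls to 7. At Q = 7 the demand price is (197 - 7)/8 = 23.75 and the supply price is (133 + 7)/7 = 20.
Deadweight loss = ½ · (23.75 - 20) · (21 - 7) = ½ · 3.75 · 14 = 26.25.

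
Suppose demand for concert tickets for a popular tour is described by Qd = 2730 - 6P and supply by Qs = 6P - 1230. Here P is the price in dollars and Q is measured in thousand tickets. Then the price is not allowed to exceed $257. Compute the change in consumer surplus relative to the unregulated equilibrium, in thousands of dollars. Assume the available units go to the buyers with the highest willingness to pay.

Setting quantity demanded equal to quantity supplied, 2730 - 6P = 6P - 1230, gives P* = 330 and Q* = 750.
Since 257 < 330, the ceiling is binding.
At P = 257: Qd = 2730 - 6·257 = 1188 and Qs = 6·257 - 1230 = 312.
Consumer surplus without the control is ½ · (455 - 330) · 750 = 46875.
With the ceiling, 312 units are sold at 257 (assume they go to the highest-value buyers). The demand price at Q = 312 is 403, so CS = ½ · [(455 - 257) + (403 - 257)] · 312 = 53664.
Change in consumer surplus = 53664 - 46875 = 6789.

6789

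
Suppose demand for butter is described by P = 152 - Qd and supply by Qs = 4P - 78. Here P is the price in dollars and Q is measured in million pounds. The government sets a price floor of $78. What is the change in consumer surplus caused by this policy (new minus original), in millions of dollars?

Rearranging demand gives Qd = 152 - P. In a free market, 152 - P = 4P - 78 gives the equilibrium P* = 46, Q* = 106.
Because the floor (78) lies above the market-clearing price, it is binding.
At P = 78: Qd = 152 - 78 = 74 and Qs = 4·78 - 78 = 234.
Consumer surplus without the control is ½ · (152 - 46) · 106 = 5618.
With the floor, consumers buy 74 units at 78, so CS = ½ · (152 - 78) · 74 = 2738.
Change in consumer surplus = 2738 - 5618 = -2880.

-2880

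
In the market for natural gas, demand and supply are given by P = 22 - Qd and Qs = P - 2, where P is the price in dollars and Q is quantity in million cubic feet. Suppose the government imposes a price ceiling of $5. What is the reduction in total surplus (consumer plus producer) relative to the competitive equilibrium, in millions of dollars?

49

Rearranging demand gives Qd = 22 - P. Setting quantity demanded equal to quantity supplied, 22 - P = P - 2, gives P* = 12 and Q* = 10.
Because the ceiling (5) lies below the market-clearing price, it is binding.
At P = 5: Qd = 22 - 5 = 17 and Qs = 5 - 2 = 3.
Quantity traded falls to 3. At Q = 3 the demand price is 22 - 3 = 19 and the supply price is 2 + 3 = 5.
Deadweight loss = ½ · (19 - 5) · (10 - 3) = ½ · 14 · 7 = 49.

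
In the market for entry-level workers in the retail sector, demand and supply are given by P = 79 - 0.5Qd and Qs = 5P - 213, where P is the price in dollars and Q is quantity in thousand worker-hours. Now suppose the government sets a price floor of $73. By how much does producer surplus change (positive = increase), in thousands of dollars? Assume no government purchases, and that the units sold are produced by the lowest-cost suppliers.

80

Rearranging demand gives Qd = 158 - 2P. Equilibrium: 158 - 2P = 5P - 213, so 371 = 7P and P* = 53, Q* = 52.
Since 73 > 53, the floor is binding.
At P = 73: Qd = 158 - 2·73 = 12 and Qs = 5·73 - 213 = 152.
Producer surplus without the control is ½ · (53 - 42.6) · 52 = 270.4.
With the floor, 12 units are sold at 73. The supply price at Q = 12 is 45, so PS = ½ · [(73 - 42.6) + (73 - 45)] · 12 = 350.4.
Change in producer surplus = 350.4 - 270.4 = 80.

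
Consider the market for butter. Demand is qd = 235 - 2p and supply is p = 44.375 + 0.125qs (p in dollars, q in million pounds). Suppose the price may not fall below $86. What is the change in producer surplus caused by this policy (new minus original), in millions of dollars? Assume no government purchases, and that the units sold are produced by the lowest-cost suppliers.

Rearranging supply gives qs = 8p - 355. Without the control the market clears where 235 - 2p = 8p - 355, i.e. p* = 59 and q* = 117.
Since 86 > 59, the floor is binding.
At p = 86: qd = 235 - 2·86 = 63 and qs = 8·86 - 355 = 333.
Producer surplus without the control is ½ · (59 - 44.375) · 117 = 855.5625.
With the floor, 63 units are sold at 86. The supply price at q = 63 is 52.25, so PS = ½ · [(86 - 44.375) + (86 - 52.25)] · 63 = 2374.3125.
Change in producer surplus = 2374.3125 - 855.5625 = 1518.75.

1518.75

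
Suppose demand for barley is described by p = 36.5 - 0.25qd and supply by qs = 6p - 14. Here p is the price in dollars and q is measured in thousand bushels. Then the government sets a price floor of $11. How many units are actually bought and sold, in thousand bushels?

Rearranging demand gives qd = 146 - 4p. Without the control the market clears where 146 - 4p = 6p - 14, i.e. p* = 16 and q* = 82.
Since 11 is below p* = 16, the floor does not bind and the free-market outcome prevails.

82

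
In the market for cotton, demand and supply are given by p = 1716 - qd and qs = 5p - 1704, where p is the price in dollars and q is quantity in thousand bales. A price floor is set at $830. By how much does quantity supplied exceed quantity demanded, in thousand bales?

1560

Rearranging demand gives qd = 1716 - p. Equilibrium: 1716 - p = 5p - 1704, so 3420 = 6p and p* = 570, q* = 1146.
Since 830 > 570, the floor is binding.
At p = 830: qd = 1716 - 830 = 886 and qs = 5·830 - 1704 = 2446.
Surplus = qs - qd = 2446 - 886 = 1560.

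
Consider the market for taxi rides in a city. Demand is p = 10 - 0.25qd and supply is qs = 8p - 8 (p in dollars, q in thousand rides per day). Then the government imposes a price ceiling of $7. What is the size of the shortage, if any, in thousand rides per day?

0

Rearranging demand gives qd = 40 - 4p. In a free market, 40 - 4p = 8p - 8 gives the equilibrium p* = 4, q* = 24.
The ceiling of 7 is above the equilibrium price 4, so it is not binding; the market clears at p* = 4, q* = 24.
Since the control does not bind, there is no shortage.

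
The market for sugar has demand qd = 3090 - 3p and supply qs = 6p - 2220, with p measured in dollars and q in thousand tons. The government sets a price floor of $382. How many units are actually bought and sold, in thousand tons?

Without the control the market clears where 3090 - 3p = 6p - 2220, i.e. p* = 590 and q* = 1320.
Since 382 is below p* = 590, the floor does not bind and the free-market outcome prevails.

1320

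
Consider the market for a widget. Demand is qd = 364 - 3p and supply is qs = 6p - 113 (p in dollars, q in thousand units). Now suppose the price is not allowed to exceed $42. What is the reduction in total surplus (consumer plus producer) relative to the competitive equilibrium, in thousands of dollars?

In a free market, 364 - 3p = 6p - 113 gives the equilibrium p* = 53, q* = 205.
Because the ceiling (42) lies below the market-clearing price, it is binding.
At p = 42: qd = 364 - 3·42 = 238 and qs = 6·42 - 113 = 139.
Quantity traded falls to 139. At q = 139 the demand price is (364 - 139)/3 = 75 and the supply price is (113 + 139)/6 = 42.
Deadweight loss = ½ · (75 - 42) · (205 - 139) = ½ · 33 · 66 = 1089.

1089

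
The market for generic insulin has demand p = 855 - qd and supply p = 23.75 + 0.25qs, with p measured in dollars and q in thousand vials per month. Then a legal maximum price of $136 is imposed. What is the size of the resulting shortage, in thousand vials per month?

Rearranging demand gives qd = 855 - p; rearranging supply gives qs = 4p - 95. In a free market, 855 - p = 4p - 95 gives the equilibrium p* = 190, q* = 665.
The ceiling of 136 is below the equilibrium price 190, so it binds.
At p = 136: qd = 855 - 136 = 719 and qs = 4·136 - 95 = 449.
Shortage = qd - qs = 719 - 449 = 270.

270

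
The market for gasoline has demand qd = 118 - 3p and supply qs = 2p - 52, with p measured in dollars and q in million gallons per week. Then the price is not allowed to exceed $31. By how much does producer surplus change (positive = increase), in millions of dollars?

Setting quantity demanded equal to quantity supplied, 118 - 3p = 2p - 52, gives p* = 34 and q* = 16.
Because the ceiling (31) lies below the market-clearing price, it is binding.
At p = 31: qd = 118 - 3·31 = 25 and qs = 2·31 - 52 = 10.
Producer surplus without the control is ½ · (34 - 26) · 16 = 64.
With the ceiling, producers sell 10 units at 31, so PS = ½ · (31 - 26) · 10 = 25.
Change in producer surplus = 25 - 64 = -39.

-39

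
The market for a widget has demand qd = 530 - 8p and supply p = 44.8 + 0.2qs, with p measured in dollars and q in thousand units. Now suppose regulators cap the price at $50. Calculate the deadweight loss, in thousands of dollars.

260

Rearranging supply gives qs = 5p - 224. In a free market, 530 - 8p = 5p - 224 gives the equilibrium p* = 58, q* = 66.
The ceiling of 50 is below the equilibrium price 58, so it binds.
At p = 50: qd = 530 - 8·50 = 130 and qs = 5·50 - 224 = 26.
Quantity traded falls to 26. At q = 26 the demand price is (530 - 26)/8 = 63 and the supply price is (224 + 26)/5 = 50.
Deadweight loss = ½ · (63 - 50) · (66 - 26) = ½ · 13 · 40 = 260.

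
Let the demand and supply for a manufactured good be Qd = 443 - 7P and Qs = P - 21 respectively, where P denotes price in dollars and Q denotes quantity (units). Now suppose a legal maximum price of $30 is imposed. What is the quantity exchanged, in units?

Setting quantity demanded equal to quantity supplied, 443 - 7P = P - 21, gives P* = 58 and Q* = 37.
Because the ceiling (30) lies below the market-clearing price, it is binding.
At P = 30: Qd = 443 - 7·30 = 233 and Qs = 30 - 21 = 9.
The quantity actually transacted is the short side, supply: 9.

9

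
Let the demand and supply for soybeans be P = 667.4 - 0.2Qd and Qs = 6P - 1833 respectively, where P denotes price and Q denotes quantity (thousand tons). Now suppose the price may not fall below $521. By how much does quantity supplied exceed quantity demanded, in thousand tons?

561

Rearranging demand gives Qd = 3337 - 5P. In a free market, 3337 - 5P = 6P - 1833 gives the equilibrium P* = 470, Q* = 987.
The floor of 521 is above the equilibrium price 470, so it binds.
At P = 521: Qd = 3337 - 5·521 = 732 and Qs = 6·521 - 1833 = 1293.
Surplus = Qs - Qd = 1293 - 732 = 561.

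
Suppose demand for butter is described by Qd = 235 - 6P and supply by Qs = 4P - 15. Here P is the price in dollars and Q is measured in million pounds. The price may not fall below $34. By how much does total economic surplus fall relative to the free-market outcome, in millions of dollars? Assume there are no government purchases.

607.5

Without the control the market clears where 235 - 6P = 4P - 15, i.e. P* = 25 and Q* = 85.
Since 34 > 25, the floor is binding.
At P = 34: Qd = 235 - 6·34 = 31 and Qs = 4·34 - 15 = 121.
Quantity traded falls to 31. At Q = 31 the demand price is (235 - 31)/6 = 34 and the supply price is (15 + 31)/4 = 11.5.
Deadweight loss = ½ · (34 - 11.5) · (85 - 31) = ½ · 22.5 · 54 = 607.5.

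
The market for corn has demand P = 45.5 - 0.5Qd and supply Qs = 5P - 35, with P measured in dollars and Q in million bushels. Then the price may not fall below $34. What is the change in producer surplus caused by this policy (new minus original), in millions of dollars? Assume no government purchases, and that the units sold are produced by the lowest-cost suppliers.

Rearranging demand gives Qd = 91 - 2P. In a free market, 91 - 2P = 5P - 35 gives the equilibrium P* = 18, Q* = 55.
Because the floor (34) lies above the market-clearing price, it is binding.
At P = 34: Qd = 91 - 2·34 = 23 and Qs = 5·34 - 35 = 135.
Producer surplus without the control is ½ · (18 - 7) · 55 = 302.5.
With the floor, 23 units are sold at 34. The supply price at Q = 23 is 11.6, so PS = ½ · [(34 - 7) + (34 - 11.6)] · 23 = 568.1.
Change in producer surplus = 568.1 - 302.5 = 265.6.

265.6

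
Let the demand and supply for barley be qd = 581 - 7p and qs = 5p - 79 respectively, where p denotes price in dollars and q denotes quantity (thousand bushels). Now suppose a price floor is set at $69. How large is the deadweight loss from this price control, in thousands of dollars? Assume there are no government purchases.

1646.4

Equilibrium: 581 - 7p = 5p - 79, so 660 = 12p and p* = 55, q* = 196.
Since 69 > 55, the floor is binding.
At p = 69: qd = 581 - 7·69 = 98 and qs = 5·69 - 79 = 266.
Quantity traded falls to 98. At q = 98 the demand price is (581 - 98)/7 = 69 and the supply price is (79 + 98)/5 = 35.4.
Deadweight loss = ½ · (69 - 35.4) · (196 - 98) = ½ · 33.6 · 98 = 1646.4.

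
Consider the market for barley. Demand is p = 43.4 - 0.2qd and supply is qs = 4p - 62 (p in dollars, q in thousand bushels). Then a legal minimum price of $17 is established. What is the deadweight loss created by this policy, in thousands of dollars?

0

Rearranging demand gives qd = 217 - 5p. In a free market, 217 - 5p = 4p - 62 gives the equilibrium p* = 31, q* = 62.
Since 17 is below p* = 31, the floor does not bind and the free-market outcome prevails.
Since the control does not bind, no trades are prevented and deadweight loss is zero.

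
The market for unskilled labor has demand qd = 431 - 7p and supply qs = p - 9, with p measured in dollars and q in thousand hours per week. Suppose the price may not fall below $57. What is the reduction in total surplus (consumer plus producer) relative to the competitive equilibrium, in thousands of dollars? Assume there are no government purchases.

In a free market, 431 - 7p = p - 9 gives the equilibrium p* = 55, q* = 46.
The floor of 57 is above the equilibrium price 55, so it binds.
At p = 57: qd = 431 - 7·57 = 32 and qs = 57 - 9 = 48.
Quantity traded falls to 32. At q = 32 the demand price is (431 - 32)/7 = 57 and the supply price is 9 + 32 = 41.
Deadweight loss = ½ · (57 - 41) · (46 - 32) = ½ · 16 · 14 = 112.

112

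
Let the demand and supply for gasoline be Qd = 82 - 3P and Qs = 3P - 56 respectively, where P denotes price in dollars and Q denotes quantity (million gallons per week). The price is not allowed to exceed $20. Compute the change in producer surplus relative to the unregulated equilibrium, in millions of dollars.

In a free market, 82 - 3P = 3P - 56 gives the equilibrium P* = 23, Q* = 13.
The ceiling of 20 is below the equilibrium price 23, so it binds.
At P = 20: Qd = 82 - 3·20 = 22 and Qs = 3·20 - 56 = 4.
Producer surplus without the control is ½ · (23 - 56/3) · 13 = 169/6.
With the ceiling, producers sell 4 units at 20, so PS = ½ · (20 - 56/3) · 4 = 8/3.
Change in producer surplus = 8/3 - 169/6 = -25.5.

-25.5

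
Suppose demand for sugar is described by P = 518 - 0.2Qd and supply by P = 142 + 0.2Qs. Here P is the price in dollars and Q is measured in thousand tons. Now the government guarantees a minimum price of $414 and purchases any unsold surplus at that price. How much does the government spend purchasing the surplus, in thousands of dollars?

347760

Rearranging demand gives Qd = 2590 - 5P; rearranging supply gives Qs = 5P - 710. In a free market, 2590 - 5P = 5P - 710 gives the equilibrium P* = 330, Q* = 940.
The floor of 414 is above the equilibrium price 330, so it binds.
At P = 414: Qd = 2590 - 5·414 = 520 and Qs = 5·414 - 710 = 1360.
Surplus = Qs - Qd = 840.
Government expenditure = surplus × support price = 840 × 414 = 347760.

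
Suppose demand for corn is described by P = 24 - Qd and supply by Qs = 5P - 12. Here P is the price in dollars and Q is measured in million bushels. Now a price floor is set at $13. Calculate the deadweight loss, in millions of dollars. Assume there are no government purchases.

Rearranging demand gives Qd = 24 - P. In a free market, 24 - P = 5P - 12 gives the equilibrium P* = 6, Q* = 18.
Because the floor (13) lies above the market-clearing price, it is binding.
At P = 13: Qd = 24 - 13 = 11 and Qs = 5·13 - 12 = 53.
Quantity traded falls to 11. At Q = 11 the demand price is 24 - 11 = 13 and the supply price is (12 + 11)/5 = 4.6.
Deadweight loss = ½ · (13 - 4.6) · (18 - 11) = ½ · 8.4 · 7 = 29.4.

29.4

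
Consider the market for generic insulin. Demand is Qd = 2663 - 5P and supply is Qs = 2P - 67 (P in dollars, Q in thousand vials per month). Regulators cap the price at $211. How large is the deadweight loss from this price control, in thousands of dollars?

In a free market, 2663 - 5P = 2P - 67 gives the equilibrium P* = 390, Q* = 713.
Since 211 < 390, the ceiling is binding.
At P = 211: Qd = 2663 - 5·211 = 1608 and Qs = 2·211 - 67 = 355.
Quantity traded falls to 355. At Q = 355 the demand price is (2663 - 355)/5 = 461.6 and the supply price is (67 + 355)/2 = 211.
Deadweight loss = ½ · (461.6 - 211) · (713 - 355) = ½ · 250.6 · 358 = 44857.4.

44857.4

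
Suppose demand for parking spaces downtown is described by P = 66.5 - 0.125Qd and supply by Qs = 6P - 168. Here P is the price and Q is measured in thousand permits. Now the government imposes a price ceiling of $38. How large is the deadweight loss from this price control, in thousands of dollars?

756

Rearranging demand gives Qd = 532 - 8P. In a free market, 532 - 8P = 6P - 168 gives the equilibrium P* = 50, Q* = 132.
Since 38 < 50, the ceiling is binding.
At P = 38: Qd = 532 - 8·38 = 228 and Qs = 6·38 - 168 = 60.
Quantity traded falls to 60. At Q = 60 the demand price is (532 - 60)/8 = 59 and the supply price is (168 + 60)/6 = 38.
Deadweight loss = ½ · (59 - 38) · (132 - 60) = ½ · 21 · 72 = 756.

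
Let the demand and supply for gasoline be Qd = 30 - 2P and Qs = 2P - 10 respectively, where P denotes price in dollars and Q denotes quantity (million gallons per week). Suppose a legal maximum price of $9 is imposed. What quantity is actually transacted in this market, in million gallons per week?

8

Equilibrium: 30 - 2P = 2P - 10, so 40 = 4P and P* = 10, Q* = 10.
Because the ceiling (9) lies below the market-clearing price, it is binding.
At P = 9: Qd = 30 - 2·9 = 12 and Qs = 2·9 - 10 = 8.
The quantity actually transacted is the short side, supply: 8.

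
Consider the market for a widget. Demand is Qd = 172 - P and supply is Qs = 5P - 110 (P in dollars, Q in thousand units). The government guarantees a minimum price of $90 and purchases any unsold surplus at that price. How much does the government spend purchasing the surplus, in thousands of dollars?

23220

Setting quantity demanded equal to quantity supplied, 172 - P = 5P - 110, gives P* = 47 and Q* = 125.
Since 90 > 47, the floor is binding.
At P = 90: Qd = 172 - 90 = 82 and Qs = 5·90 - 110 = 340.
Surplus = Qs - Qd = 258.
Government expenditure = surplus × support price = 258 × 90 = 23220.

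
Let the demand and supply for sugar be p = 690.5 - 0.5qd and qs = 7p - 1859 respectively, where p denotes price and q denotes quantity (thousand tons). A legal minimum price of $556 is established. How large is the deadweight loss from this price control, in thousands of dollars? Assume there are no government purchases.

49392

Rearranging demand gives qd = 1381 - 2p. Without the control the market clears where 1381 - 2p = 7p - 1859, i.e. p* = 360 and q* = 661.
Because the floor (556) lies above the market-clearing price, it is binding.
At p = 556: qd = 1381 - 2·556 = 269 and qs = 7·556 - 1859 = 2033.
Quantity traded falls to 269. At q = 269 the demand price is (1381 - 269)/2 = 556 and the supply price is (1859 + 269)/7 = 304.
Deadweight loss = ½ · (556 - 304) · (661 - 269) = ½ · 252 · 392 = 49392.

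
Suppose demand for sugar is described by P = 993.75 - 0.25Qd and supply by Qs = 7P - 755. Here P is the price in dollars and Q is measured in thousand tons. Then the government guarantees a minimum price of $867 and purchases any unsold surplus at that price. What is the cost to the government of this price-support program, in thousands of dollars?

Rearranging demand gives Qd = 3975 - 4P. Without the control the market clears where 3975 - 4P = 7P - 755, i.e. P* = 430 and Q* = 2255.
Because the floor (867) lies above the market-clearing price, it is binding.
At P = 867: Qd = 3975 - 4·867 = 507 and Qs = 7·867 - 755 = 5314.
Surplus = Qs - Qd = 4807.
Government expenditure = surplus × support price = 4807 × 867 = 4167669.

4167669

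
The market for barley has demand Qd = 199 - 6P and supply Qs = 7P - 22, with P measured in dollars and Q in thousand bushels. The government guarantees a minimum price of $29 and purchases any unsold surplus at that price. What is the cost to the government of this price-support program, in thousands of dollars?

Setting quantity demanded equal to quantity supplied, 199 - 6P = 7P - 22, gives P* = 17 and Q* = 97.
Because the floor (29) lies above the market-clearing price, it is binding.
At P = 29: Qd = 199 - 6·29 = 25 and Qs = 7·29 - 22 = 181.
Surplus = Qs - Qd = 156.
Government expenditure = surplus × support price = 156 × 29 = 4524.

4524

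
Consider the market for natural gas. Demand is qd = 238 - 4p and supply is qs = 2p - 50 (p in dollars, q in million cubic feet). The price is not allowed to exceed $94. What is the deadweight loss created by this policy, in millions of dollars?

In a free market, 238 - 4p = 2p - 50 gives the equilibrium p* = 48, q* = 46.
The ceiling of 94 is above the equilibrium price 48, so it is not binding; the market clears at p* = 48, q* = 46.
Since the control does not bind, no trades are prevented and deadweight loss is zero.

0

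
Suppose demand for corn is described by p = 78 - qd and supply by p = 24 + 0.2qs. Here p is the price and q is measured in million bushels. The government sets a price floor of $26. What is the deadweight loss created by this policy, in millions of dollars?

0

Rearranging demand gives qd = 78 - p; rearranging supply gives qs = 5p - 120. Setting quantity demanded equal to quantity supplied, 78 - p = 5p - 120, gives p* = 33 and q* = 45.
The floor of 26 is below the equilibrium price 33, so it is not binding; the market clears at p* = 33, q* = 45.
Since the control does not bind, no trades are prevented and deadweight loss is zero.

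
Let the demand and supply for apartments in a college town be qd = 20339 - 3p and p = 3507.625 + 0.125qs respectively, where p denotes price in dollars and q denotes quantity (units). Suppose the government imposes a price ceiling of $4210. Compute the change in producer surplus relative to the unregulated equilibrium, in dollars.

Rearranging supply gives qs = 8p - 28061. Equilibrium: 20339 - 3p = 8p - 28061, so 48400 = 11p and p* = 4400, q* = 7139.
Since 4210 < 4400, the ceiling is binding.
At p = 4210: qd = 20339 - 3·4210 = 7709 and qs = 8·4210 - 28061 = 5619.
Producer surplus without the control is ½ · (4400 - 3507.625) · 7139 = 3185332.5625.
With the ceiling, producers sell 5619 units at 4210, so PS = ½ · (4210 - 3507.625) · 5619 = 1973322.5625.
Change in producer surplus = 1973322.5625 - 3185332.5625 = -1212010.

-1212010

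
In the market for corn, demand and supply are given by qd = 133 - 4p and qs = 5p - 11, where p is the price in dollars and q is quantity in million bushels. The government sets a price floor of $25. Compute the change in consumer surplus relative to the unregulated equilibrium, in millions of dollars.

Setting quantity demanded equal to quantity supplied, 133 - 4p = 5p - 11, gives p* = 16 and q* = 69.
The floor of 25 is above the equilibrium price 16, so it binds.
At p = 25: qd = 133 - 4·25 = 33 and qs = 5·25 - 11 = 114.
Consumer surplus without the control is ½ · (33.25 - 16) · 69 = 595.125.
With the floor, consumers buy 33 units at 25, so CS = ½ · (33.25 - 25) · 33 = 136.125.
Change in consumer surplus = 136.125 - 595.125 = -459.

-459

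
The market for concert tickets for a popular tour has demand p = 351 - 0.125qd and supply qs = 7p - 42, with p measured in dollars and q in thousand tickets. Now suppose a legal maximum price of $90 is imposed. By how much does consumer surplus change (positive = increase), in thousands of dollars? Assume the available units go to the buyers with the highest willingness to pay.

28175

Rearranging demand gives qd = 2808 - 8p. Equilibrium: 2808 - 8p = 7p - 42, so 2850 = 15p and p* = 190, q* = 1288.
The ceiling of 90 is below the equilibrium price 190, so it binds.
At p = 90: qd = 2808 - 8·90 = 2088 and qs = 7·90 - 42 = 588.
Consumer surplus without the control is ½ · (351 - 190) · 1288 = 103684.
With the ceiling, 588 units are sold at 90 (assume they go to the highest-value buyers). The demand price at q = 588 is 277.5, so CS = ½ · [(351 - 90) + (277.5 - 90)] · 588 = 131859.
Change in consumer surplus = 131859 - 103684 = 28175.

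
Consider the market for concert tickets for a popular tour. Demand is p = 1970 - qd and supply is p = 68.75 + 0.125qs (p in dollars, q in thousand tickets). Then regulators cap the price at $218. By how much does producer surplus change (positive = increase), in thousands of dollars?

-89404

Rearranging demand gives qd = 1970 - p; rearranging supply gives qs = 8p - 550. Equilibrium: 1970 - p = 8p - 550, so 2520 = 9p and p* = 280, q* = 1690.
Because the ceiling (218) lies below the market-clearing price, it is binding.
At p = 218: qd = 1970 - 218 = 1752 and qs = 8·218 - 550 = 1194.
Producer surplus without the control is ½ · (280 - 68.75) · 1690 = 178506.25.
With the ceiling, producers sell 1194 units at 218, so PS = ½ · (218 - 68.75) · 1194 = 89102.25.
Change in producer surplus = 89102.25 - 178506.25 = -89404.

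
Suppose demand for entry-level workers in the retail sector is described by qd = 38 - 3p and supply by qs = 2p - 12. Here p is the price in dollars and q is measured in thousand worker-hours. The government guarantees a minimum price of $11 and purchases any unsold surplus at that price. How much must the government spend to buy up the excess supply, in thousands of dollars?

55

Setting quantity demanded equal to quantity supplied, 38 - 3p = 2p - 12, gives p* = 10 and q* = 8.
Since 11 > 10, the floor is binding.
At p = 11: qd = 38 - 3·11 = 5 and qs = 2·11 - 12 = 10.
Surplus = qs - qd = 5.
Government expenditure = surplus × support price = 5 × 11 = 55.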